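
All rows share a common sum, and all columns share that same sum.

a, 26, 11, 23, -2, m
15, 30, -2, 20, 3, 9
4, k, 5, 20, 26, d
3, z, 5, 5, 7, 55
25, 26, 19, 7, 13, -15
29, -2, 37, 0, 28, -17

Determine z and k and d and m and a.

Rows 2 and 5 both sum to 75, so that's the common total.
The known cells in column 1 total 76, leaving 75 − 76 = -1 for the blank.
The known cells in row 4 total 75, leaving 75 − 75 = 0 for the blank.
The known cells in column 2 total 80, leaving 75 − 80 = -5 for the blank.
The known cells in row 1 total 57, leaving 75 − 57 = 18 for the blank.
The known cells in row 3 total 50, leaving 75 − 50 = 25 for the blank.

z = 0, k = -5, d = 25, m = 18, a = -1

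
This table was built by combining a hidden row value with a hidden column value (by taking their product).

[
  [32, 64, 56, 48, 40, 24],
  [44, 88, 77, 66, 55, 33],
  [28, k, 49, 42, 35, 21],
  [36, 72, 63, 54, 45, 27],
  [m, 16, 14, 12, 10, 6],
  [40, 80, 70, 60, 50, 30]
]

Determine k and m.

Each row is a constant multiple of every other row — this is a multiplication table with the headers hidden.
Row 3 is 21/24 = 7/8 times row 1, so its entry in column 2 is 64 × 7/8 = 56.
Row 5 is 6/24 = 1/4 times row 1, so its entry in column 1 is 32 × 1/4 = 8.

k = 56, m = 8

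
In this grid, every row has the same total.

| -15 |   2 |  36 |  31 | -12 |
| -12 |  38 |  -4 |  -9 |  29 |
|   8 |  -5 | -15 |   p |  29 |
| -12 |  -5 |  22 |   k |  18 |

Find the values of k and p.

The complete rows each total 42.
Row 4 is missing 42 − 23 = 19 (since -12 − 5 + 22 + 18 = 23).
Row 3 is missing 42 − 17 = 25 (since 8 − 5 − 15 + 29 = 17).

k = 19, p = 25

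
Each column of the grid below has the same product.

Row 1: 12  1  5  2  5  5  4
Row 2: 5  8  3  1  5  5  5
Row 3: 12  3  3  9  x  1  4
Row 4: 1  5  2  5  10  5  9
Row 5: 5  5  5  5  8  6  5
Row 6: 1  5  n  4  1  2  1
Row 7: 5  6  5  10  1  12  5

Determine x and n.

Columns 4 and 6 each multiply to 18000, so every column has product 18000.
Column 5: 5×5×10×8×1×1 = 2000, so the missing entry is 18000 ÷ 2000 = 9.
Column 3: 5×3×3×2×5×5 = 2250, so the missing entry is 18000 ÷ 2250 = 8.

x = 9, n = 8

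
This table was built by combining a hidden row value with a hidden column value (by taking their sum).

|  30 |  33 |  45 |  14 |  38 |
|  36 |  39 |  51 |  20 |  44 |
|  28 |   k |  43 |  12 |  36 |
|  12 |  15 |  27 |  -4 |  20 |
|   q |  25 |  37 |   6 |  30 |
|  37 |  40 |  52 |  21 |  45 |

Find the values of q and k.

The difference between any two rows is the same in every column — this is an addition table with the headers hidden.
Row 5 minus row 1 is 37 − 45 = -8, so its entry in column 1 is 30 + (-8) = 22.
Row 3 minus row 1 is 43 − 45 = -2, so its entry in column 2 is 33 + (-2) = 31.

q = 22, k = 31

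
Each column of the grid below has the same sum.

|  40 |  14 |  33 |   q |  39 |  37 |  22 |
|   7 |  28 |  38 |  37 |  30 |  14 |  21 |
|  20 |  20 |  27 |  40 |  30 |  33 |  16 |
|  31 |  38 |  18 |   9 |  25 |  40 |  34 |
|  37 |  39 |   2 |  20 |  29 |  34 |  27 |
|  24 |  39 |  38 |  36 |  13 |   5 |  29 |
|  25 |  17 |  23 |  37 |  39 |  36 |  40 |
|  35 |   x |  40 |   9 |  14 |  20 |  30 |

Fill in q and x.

q = 31, x = 24

The complete columns each total 219.
Column 4 is missing 219 − 188 = 31 (since 37 + 40 + 9 + 20 + 36 + 37 + 9 = 188).
Column 2 is missing 219 − 195 = 24 (since 14 + 28 + 20 + 38 + 39 + 39 + 17 = 195).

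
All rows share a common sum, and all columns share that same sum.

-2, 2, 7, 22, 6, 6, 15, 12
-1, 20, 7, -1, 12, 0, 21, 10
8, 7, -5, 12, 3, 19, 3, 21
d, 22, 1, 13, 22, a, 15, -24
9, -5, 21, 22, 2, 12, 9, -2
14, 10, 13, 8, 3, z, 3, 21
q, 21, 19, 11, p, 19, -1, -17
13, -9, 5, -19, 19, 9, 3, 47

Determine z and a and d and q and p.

Rows 1 and 2 both sum to 68, so that's the common total.
Row 6 has 14 + 10 + 13 + 8 + 3 + 3 + 21 = 72; the blank must be 68 − 72 = -4.
Column 5 has 6 + 12 + 3 + 22 + 2 + 3 + 19 = 67; the blank must be 68 − 67 = 1.
Row 7 has 21 + 19 + 11 + 1 + 19 − 1 − 17 = 53; the blank must be 68 − 53 = 15.
Column 1 has -2 − 1 + 8 + 9 + 14 + 15 + 13 = 56; the blank must be 68 − 56 = 12.
Row 4 has 12 + 22 + 1 + 13 + 22 + 15 − 24 = 61; the blank must be 68 − 61 = 7.

z = -4, a = 7, d = 12, q = 15, p = 1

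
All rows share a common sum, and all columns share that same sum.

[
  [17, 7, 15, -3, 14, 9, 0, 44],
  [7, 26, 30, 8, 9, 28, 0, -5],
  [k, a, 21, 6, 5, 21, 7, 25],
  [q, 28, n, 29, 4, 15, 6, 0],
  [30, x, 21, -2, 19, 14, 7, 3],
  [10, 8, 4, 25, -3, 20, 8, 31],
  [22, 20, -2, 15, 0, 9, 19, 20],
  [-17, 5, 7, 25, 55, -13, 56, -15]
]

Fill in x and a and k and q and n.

Rows 1 and 2 both sum to 103, so that's the common total.
Column 3 has 15 + 30 + 21 + 21 + 4 − 2 + 7 = 96; the blank must be 103 − 96 = 7.
Row 4 has 28 + 7 + 29 + 4 + 15 + 6 + 0 = 89; the blank must be 103 − 89 = 14.
Column 1 has 17 + 7 + 14 + 30 + 10 + 22 − 17 = 83; the blank must be 103 − 83 = 20.
Row 3 has 20 + 21 + 6 + 5 + 21 + 7 + 25 = 105; the blank must be 103 − 105 = -2.
Row 5 has 30 + 21 − 2 + 19 + 14 + 7 + 3 = 92; the blank must be 103 − 92 = 11.

x = 11, a = -2, k = 20, q = 14, n = 7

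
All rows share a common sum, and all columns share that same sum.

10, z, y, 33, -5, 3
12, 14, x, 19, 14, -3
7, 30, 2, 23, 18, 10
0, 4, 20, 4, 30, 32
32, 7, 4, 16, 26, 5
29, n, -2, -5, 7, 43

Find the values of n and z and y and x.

Rows 3 and 4 both sum to 90, so that's the common total.
Row 2 has 12 + 14 + 19 + 14 − 3 = 56; the blank must be 90 − 56 = 34.
Column 3 has 34 + 2 + 20 + 4 − 2 = 58; the blank must be 90 − 58 = 32.
Row 1 has 10 + 32 + 33 − 5 + 3 = 73; the blank must be 90 − 73 = 17.
Row 6 has 29 − 2 − 5 + 7 + 43 = 72; the blank must be 90 − 72 = 18.

n = 18, z = 17, y = 32, x = 34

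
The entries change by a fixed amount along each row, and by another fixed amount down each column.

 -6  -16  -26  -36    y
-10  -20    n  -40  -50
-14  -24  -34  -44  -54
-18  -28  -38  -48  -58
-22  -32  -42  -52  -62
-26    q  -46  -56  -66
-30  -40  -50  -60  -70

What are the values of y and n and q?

Along each row the entries change by -10 per step; down each column they change by -4.
Row 1: from -6 at column 1, stepping by -10 to column 5 gives -46.
Row 2: from -10 at column 1, stepping by -10 to column 3 gives -30.
Row 6: from -26 at column 1, stepping by -10 to column 2 gives -36.

y = -46, n = -30, q = -36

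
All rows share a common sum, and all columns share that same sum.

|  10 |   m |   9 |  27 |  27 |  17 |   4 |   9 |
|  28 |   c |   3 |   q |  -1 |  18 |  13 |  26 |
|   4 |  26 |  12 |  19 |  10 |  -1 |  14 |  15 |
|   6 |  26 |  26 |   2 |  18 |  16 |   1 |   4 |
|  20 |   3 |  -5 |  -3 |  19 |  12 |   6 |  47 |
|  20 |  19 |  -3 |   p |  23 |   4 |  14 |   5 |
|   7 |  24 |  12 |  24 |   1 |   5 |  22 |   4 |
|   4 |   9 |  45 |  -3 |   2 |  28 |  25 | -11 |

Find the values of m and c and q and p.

m = -4, c = -4, q = 16, p = 17

Rows 3 and 4 both sum to 99, so that's the common total.
Row 1 has 10 + 9 + 27 + 27 + 17 + 4 + 9 = 103; the blank must be 99 − 103 = -4.
Row 6 has 20 + 19 − 3 + 23 + 4 + 14 + 5 = 82; the blank must be 99 − 82 = 17.
Column 2 has -4 + 26 + 26 + 3 + 19 + 24 + 9 = 103; the blank must be 99 − 103 = -4.
Row 2 has 28 − 4 + 3 − 1 + 18 + 13 + 26 = 83; the blank must be 99 − 83 = 16.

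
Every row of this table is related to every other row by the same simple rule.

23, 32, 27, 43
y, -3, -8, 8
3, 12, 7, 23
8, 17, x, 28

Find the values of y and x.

The difference between any two rows is the same in every column — this is an addition table with the headers hidden.
Row 2 minus row 1 is 8 − 43 = -35, so its entry in column 1 is 23 + (-35) = -12.
Row 4 minus row 1 is 28 − 43 = -15, so its entry in column 3 is 27 + (-15) = 12.

y = -12, x = 12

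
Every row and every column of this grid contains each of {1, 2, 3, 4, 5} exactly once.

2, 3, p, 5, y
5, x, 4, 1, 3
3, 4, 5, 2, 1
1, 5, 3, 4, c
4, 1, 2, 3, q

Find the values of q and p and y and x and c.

q = 5, p = 1, y = 4, x = 2, c = 2

Cell (5,5): row 5 already has {1, 2, 3, 4} → 5.
At (row 4, col 5): row 4 already has {1, 3, 4, 5}, so the value is 2.
For row 1, column 5: column 5 already has {1, 2, 3, 5}; that leaves 4.
Cell (2,2): row 2 already has {1, 3, 4, 5} → 2.
Cell (1,3): row 1 already has {2, 3, 4, 5} → 1.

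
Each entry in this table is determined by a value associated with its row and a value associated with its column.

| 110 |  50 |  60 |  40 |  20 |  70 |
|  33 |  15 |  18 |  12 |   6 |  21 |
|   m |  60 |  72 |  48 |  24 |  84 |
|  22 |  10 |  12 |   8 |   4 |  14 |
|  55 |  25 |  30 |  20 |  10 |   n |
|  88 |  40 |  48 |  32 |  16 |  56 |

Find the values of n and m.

n = 35, m = 132

Each row is a constant multiple of every other row — this is a multiplication table with the headers hidden.
Row 5 is 20/40 = 1/2 times row 1, so its entry in column 6 is 70 × 1/2 = 35.
Row 3 is 48/40 = 6/5 times row 1, so its entry in column 1 is 110 × 6/5 = 132.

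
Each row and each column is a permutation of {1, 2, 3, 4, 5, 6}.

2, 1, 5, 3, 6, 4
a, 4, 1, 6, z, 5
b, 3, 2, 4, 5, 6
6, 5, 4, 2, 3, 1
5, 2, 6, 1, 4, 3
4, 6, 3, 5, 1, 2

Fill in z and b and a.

z = 2, b = 1, a = 3

At (row 3, col 1): row 3 already has {2, 3, 4, 5, 6}, so the value is 1.
For row 2, column 1: column 1 already has {1, 2, 4, 5, 6}; that leaves 3.
Cell (2,5): row 2 already has {1, 3, 4, 5, 6} → 2.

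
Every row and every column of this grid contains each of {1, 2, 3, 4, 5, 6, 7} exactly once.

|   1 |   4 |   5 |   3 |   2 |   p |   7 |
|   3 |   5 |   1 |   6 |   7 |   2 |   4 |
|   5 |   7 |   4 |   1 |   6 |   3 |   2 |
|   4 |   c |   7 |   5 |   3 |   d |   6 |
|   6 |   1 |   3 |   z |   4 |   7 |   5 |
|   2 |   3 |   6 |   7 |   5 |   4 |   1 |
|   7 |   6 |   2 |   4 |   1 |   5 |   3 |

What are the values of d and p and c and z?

At (row 4, col 2): column 2 already has {1, 3, 4, 5, 6, 7}, so the value is 2.
For row 1, column 6: row 1 already has {1, 2, 3, 4, 5, 7}; that leaves 6.
For row 4, column 6: row 4 already has {2, 3, 4, 5, 6, 7}; that leaves 1.
For row 5, column 4: row 5 already has {1, 3, 4, 5, 6, 7}; that leaves 2.

d = 1, p = 6, c = 2, z = 2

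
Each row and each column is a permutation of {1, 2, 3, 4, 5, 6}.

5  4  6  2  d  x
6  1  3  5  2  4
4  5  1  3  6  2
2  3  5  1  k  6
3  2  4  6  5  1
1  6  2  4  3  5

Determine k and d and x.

At (row 4, col 5): row 4 already has {1, 2, 3, 5, 6}, so the value is 4.
At (row 1, col 5): column 5 already has {2, 3, 4, 5, 6}, so the value is 1.
For row 1, column 6: row 1 already has {1, 2, 4, 5, 6}; that leaves 3.

k = 4, d = 1, x = 3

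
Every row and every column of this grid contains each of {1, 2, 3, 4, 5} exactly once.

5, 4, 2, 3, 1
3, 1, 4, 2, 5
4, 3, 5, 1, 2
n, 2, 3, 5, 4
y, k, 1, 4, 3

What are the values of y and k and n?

At (row 5, col 2): column 2 already has {1, 2, 3, 4}, so the value is 5.
At (row 5, col 1): row 5 already has {1, 3, 4, 5}, so the value is 2.
At (row 4, col 1): row 4 already has {2, 3, 4, 5}, so the value is 1.

y = 2, k = 5, n = 1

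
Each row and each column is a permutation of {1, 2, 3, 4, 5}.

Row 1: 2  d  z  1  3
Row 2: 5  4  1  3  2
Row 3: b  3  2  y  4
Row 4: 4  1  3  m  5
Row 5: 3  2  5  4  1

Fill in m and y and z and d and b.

Cell (1,2): column 2 already has {1, 2, 3, 4} → 5.
Cell (3,1): column 1 already has {2, 3, 4, 5} → 1.
At (row 3, col 4): row 3 already has {1, 2, 3, 4}, so the value is 5.
For row 1, column 3: row 1 already has {1, 2, 3, 5}; that leaves 4.
Cell (4,4): row 4 already has {1, 3, 4, 5} → 2.

m = 2, y = 5, z = 4, d = 5, b = 1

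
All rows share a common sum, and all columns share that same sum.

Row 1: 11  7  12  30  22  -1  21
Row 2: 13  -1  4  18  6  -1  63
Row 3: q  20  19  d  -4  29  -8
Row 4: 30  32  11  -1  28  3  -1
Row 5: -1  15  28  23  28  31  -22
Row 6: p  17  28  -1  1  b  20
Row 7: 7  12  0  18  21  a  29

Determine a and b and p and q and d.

a = 15, b = 26, p = 11, q = 31, d = 15

Rows 1 and 2 both sum to 102, so that's the common total.
Row 7 has 7 + 12 + 0 + 18 + 21 + 29 = 87; the blank must be 102 − 87 = 15.
Column 6 has -1 − 1 + 29 + 3 + 31 + 15 = 76; the blank must be 102 − 76 = 26.
Column 4 has 30 + 18 − 1 + 23 − 1 + 18 = 87; the blank must be 102 − 87 = 15.
Row 3 has 20 + 19 + 15 − 4 + 29 − 8 = 71; the blank must be 102 − 71 = 31.
Row 6 has 17 + 28 − 1 + 1 + 26 + 20 = 91; the blank must be 102 − 91 = 11.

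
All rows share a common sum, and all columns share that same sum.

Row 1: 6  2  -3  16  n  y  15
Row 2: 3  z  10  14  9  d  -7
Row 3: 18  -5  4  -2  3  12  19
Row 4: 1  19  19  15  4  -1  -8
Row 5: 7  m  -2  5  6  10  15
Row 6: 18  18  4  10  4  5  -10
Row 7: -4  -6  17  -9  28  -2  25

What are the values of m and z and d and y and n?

m = 8, z = 13, d = 7, y = 18, n = -5

Rows 3 and 4 both sum to 49, so that's the common total.
Column 5: 9 + 3 + 4 + 6 + 4 + 28 = 54, so its missing entry is 49 − 54 = -5.
Row 1: 6 + 2 − 3 + 16 − 5 + 15 = 31, so its missing entry is 49 − 31 = 18.
Column 6: 18 + 12 − 1 + 10 + 5 − 2 = 42, so its missing entry is 49 − 42 = 7.
Row 2: 3 + 10 + 14 + 9 + 7 − 7 = 36, so its missing entry is 49 − 36 = 13.
Row 5: 7 − 2 + 5 + 6 + 10 + 15 = 41, so its missing entry is 49 − 41 = 8.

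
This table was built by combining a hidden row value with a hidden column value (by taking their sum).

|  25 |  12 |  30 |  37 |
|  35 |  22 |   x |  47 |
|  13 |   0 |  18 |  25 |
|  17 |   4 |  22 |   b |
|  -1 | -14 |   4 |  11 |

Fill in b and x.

b = 29, x = 40

The difference between any two rows is the same in every column — this is an addition table with the headers hidden.
Row 4 minus row 1 is 17 − 25 = -8, so its entry in column 4 is 37 + (-8) = 29.
Row 2 minus row 1 is 35 − 25 = 10, so its entry in column 3 is 30 + 10 = 40.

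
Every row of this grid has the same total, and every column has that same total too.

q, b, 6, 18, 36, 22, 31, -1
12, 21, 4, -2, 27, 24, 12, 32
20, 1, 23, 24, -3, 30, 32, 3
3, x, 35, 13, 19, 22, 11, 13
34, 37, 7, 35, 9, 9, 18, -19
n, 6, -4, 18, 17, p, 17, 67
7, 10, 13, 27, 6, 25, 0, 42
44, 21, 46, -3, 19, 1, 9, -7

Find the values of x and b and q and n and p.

x = 14, b = 20, q = -2, n = 12, p = -3

Rows 2 and 3 both sum to 130, so that's the common total.
Column 6: 22 + 24 + 30 + 22 + 9 + 25 + 1 = 133, so its missing entry is 130 − 133 = -3.
Row 4: 3 + 35 + 13 + 19 + 22 + 11 + 13 = 116, so its missing entry is 130 − 116 = 14.
Column 2: 21 + 1 + 14 + 37 + 6 + 10 + 21 = 110, so its missing entry is 130 − 110 = 20.
Row 1: 20 + 6 + 18 + 36 + 22 + 31 − 1 = 132, so its missing entry is 130 − 132 = -2.
Row 6: 6 − 4 + 18 + 17 − 3 + 17 + 67 = 118, so its missing entry is 130 − 118 = 12.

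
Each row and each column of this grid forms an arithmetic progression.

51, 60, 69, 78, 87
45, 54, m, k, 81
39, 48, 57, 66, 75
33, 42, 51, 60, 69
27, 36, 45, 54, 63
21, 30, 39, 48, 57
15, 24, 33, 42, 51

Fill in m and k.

Along each row the entries change by 9 per step; down each column they change by -6.
Row 2: from 45 at column 1, stepping by 9 to column 3 gives 63.
Row 2: from 45 at column 1, stepping by 9 to column 4 gives 72.

m = 63, k = 72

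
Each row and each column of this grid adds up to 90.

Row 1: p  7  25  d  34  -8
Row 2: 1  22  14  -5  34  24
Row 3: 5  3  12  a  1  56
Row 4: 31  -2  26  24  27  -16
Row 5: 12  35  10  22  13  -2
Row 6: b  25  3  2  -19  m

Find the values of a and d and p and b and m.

The known cells in column 6 total 54, leaving 90 − 54 = 36 for the blank.
The known cells in row 3 total 77, leaving 90 − 77 = 13 for the blank.
The known cells in column 4 total 56, leaving 90 − 56 = 34 for the blank.
The known cells in row 1 total 92, leaving 90 − 92 = -2 for the blank.
The known cells in row 6 total 47, leaving 90 − 47 = 43 for the blank.

a = 13, d = 34, p = -2, b = 43, m = 36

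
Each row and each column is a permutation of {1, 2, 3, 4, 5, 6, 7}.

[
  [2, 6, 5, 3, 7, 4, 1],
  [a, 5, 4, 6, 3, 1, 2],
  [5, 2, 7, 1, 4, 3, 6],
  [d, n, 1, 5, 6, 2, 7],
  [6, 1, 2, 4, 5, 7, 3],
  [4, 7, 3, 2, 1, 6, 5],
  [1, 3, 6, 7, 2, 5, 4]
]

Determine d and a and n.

Cell (4,2): column 2 already has {1, 2, 3, 5, 6, 7} → 4.
For row 2, column 1: row 2 already has {1, 2, 3, 4, 5, 6}; that leaves 7.
Cell (4,1): row 4 already has {1, 2, 4, 5, 6, 7} → 3.

d = 3, a = 7, n = 4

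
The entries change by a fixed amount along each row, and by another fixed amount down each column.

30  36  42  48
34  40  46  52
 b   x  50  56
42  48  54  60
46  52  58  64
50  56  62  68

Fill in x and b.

Along each row the entries change by 6 per step; down each column they change by 4.
Row 3: from 50 at column 3, stepping by 6 to column 2 gives 44.
Row 3: from 50 at column 3, stepping by 6 to column 1 gives 38.

x = 44, b = 38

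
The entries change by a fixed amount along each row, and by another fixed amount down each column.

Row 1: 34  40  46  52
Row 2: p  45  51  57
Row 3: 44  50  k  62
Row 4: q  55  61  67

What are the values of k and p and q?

k = 56, p = 39, q = 49

Along each row the entries change by 6 per step; down each column they change by 5.
Row 3: from 44 at column 1, stepping by 6 to column 3 gives 56.
Row 2: from 45 at column 2, stepping by 6 to column 1 gives 39.
Row 4: from 55 at column 2, stepping by 6 to column 1 gives 49.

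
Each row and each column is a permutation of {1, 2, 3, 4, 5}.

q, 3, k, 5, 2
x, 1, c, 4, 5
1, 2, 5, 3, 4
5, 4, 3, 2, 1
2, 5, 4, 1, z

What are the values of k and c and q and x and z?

k = 1, c = 2, q = 4, x = 3, z = 3

For row 5, column 5: row 5 already has {1, 2, 4, 5}; that leaves 3.
Cell (2,3): row 2 is missing {2, 3} and column 3 is missing {1, 2} → 2.
For row 1, column 3: column 3 already has {2, 3, 4, 5}; that leaves 1.
Cell (1,1): row 1 already has {1, 2, 3, 5} → 4.
At (row 2, col 1): row 2 already has {1, 2, 4, 5}, so the value is 3.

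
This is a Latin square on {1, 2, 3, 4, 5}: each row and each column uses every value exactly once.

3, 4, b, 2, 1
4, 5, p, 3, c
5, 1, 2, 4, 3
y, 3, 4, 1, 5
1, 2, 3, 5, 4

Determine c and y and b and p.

c = 2, y = 2, b = 5, p = 1

At (row 1, col 3): row 1 already has {1, 2, 3, 4}, so the value is 5.
At (row 2, col 3): column 3 already has {2, 3, 4, 5}, so the value is 1.
Cell (2,5): row 2 already has {1, 3, 4, 5} → 2.
For row 4, column 1: row 4 already has {1, 3, 4, 5}; that leaves 2.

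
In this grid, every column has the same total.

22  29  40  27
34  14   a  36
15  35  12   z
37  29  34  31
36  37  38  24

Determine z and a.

The complete columns each total 144.
Column 4 is missing 144 − 118 = 26 (since 27 + 36 + 31 + 24 = 118).
Column 3 is missing 144 − 124 = 20 (since 40 + 12 + 34 + 38 = 124).

z = 26, a = 20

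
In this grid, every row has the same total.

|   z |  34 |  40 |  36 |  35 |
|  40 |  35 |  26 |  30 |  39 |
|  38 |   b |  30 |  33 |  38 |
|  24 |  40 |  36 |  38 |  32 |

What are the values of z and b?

z = 25, b = 31

Row 2 sums to 170 and so does row 4; that's the common total.
In row 1 the known cells total 145, leaving 170 − 145 = 25.
In row 3 the known cells total 139, leaving 170 − 139 = 31.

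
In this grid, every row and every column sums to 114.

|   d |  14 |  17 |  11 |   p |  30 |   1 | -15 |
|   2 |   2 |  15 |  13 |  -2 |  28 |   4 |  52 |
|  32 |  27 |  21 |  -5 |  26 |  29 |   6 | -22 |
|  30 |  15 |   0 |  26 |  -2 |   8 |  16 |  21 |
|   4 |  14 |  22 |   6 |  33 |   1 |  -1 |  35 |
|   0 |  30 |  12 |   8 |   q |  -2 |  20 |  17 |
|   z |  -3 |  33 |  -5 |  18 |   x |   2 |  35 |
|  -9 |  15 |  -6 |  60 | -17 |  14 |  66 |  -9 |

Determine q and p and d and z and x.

q = 29, p = 29, d = 27, z = 28, x = 6

Column 6 has 30 + 28 + 29 + 8 + 1 − 2 + 14 = 108; the blank must be 114 − 108 = 6.
Row 6 has 0 + 30 + 12 + 8 − 2 + 20 + 17 = 85; the blank must be 114 − 85 = 29.
Column 5 has -2 + 26 − 2 + 33 + 29 + 18 − 17 = 85; the blank must be 114 − 85 = 29.
Row 1 has 14 + 17 + 11 + 29 + 30 + 1 − 15 = 87; the blank must be 114 − 87 = 27.
Row 7 has -3 + 33 − 5 + 18 + 6 + 2 + 35 = 86; the blank must be 114 − 86 = 28.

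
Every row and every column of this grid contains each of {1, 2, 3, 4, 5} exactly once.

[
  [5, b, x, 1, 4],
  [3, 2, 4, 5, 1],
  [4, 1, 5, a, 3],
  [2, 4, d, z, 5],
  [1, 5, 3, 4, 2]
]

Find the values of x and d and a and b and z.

x = 2, d = 1, a = 2, b = 3, z = 3

Cell (1,2): column 2 already has {1, 2, 4, 5} → 3.
Cell (3,4): row 3 already has {1, 3, 4, 5} → 2.
At (row 1, col 3): row 1 already has {1, 3, 4, 5}, so the value is 2.
For row 4, column 4: column 4 already has {1, 2, 4, 5}; that leaves 3.
At (row 4, col 3): row 4 already has {2, 3, 4, 5}, so the value is 1.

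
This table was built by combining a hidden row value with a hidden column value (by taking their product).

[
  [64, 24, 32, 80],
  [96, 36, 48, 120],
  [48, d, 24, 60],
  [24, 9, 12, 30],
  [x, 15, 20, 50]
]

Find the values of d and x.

d = 18, x = 40

Each row is a constant multiple of every other row — this is a multiplication table with the headers hidden.
Row 3 is 60/80 = 3/4 times row 1, so its entry in column 2 is 24 × 3/4 = 18.
Row 5 is 50/80 = 5/8 times row 1, so its entry in column 1 is 64 × 5/8 = 40.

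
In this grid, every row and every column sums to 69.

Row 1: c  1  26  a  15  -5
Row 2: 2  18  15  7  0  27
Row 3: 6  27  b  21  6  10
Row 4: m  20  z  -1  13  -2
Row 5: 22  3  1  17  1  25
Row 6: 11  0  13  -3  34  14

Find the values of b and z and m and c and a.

b = -1, z = 15, m = 24, c = 4, a = 28

The known cells in column 4 total 41, leaving 69 − 41 = 28 for the blank.
The known cells in row 1 total 65, leaving 69 − 65 = 4 for the blank.
The known cells in column 1 total 45, leaving 69 − 45 = 24 for the blank.
The known cells in row 3 total 70, leaving 69 − 70 = -1 for the blank.
The known cells in row 4 total 54, leaving 69 − 54 = 15 for the blank.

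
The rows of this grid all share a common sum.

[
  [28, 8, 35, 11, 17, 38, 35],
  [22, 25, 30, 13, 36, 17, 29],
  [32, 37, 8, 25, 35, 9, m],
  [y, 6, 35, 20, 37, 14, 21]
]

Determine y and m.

The complete rows each total 172.
Row 4 is missing 172 − 133 = 39 (since 6 + 35 + 20 + 37 + 14 + 21 = 133).
Row 3 is missing 172 − 146 = 26 (since 32 + 37 + 8 + 25 + 35 + 9 = 146).

y = 39, m = 26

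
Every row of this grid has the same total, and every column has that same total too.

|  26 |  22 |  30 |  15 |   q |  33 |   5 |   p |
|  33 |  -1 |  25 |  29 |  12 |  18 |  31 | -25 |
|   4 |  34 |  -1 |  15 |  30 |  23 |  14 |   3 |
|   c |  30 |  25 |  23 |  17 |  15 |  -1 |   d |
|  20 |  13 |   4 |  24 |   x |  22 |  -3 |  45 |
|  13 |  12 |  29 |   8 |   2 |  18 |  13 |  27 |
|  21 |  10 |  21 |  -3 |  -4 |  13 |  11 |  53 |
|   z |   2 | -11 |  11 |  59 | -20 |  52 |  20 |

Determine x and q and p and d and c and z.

x = -3, q = 9, p = -18, d = 17, c = -4, z = 9

Rows 2 and 3 both sum to 122, so that's the common total.
Row 5: 20 + 13 + 4 + 24 + 22 − 3 + 45 = 125, so its missing entry is 122 − 125 = -3.
Column 5: 12 + 30 + 17 − 3 + 2 − 4 + 59 = 113, so its missing entry is 122 − 113 = 9.
Row 1: 26 + 22 + 30 + 15 + 9 + 33 + 5 = 140, so its missing entry is 122 − 140 = -18.
Column 8: -18 − 25 + 3 + 45 + 27 + 53 + 20 = 105, so its missing entry is 122 − 105 = 17.
Row 8: 2 − 11 + 11 + 59 − 20 + 52 + 20 = 113, so its missing entry is 122 − 113 = 9.
Row 4: 30 + 25 + 23 + 17 + 15 − 1 + 17 = 126, so its missing entry is 122 − 126 = -4.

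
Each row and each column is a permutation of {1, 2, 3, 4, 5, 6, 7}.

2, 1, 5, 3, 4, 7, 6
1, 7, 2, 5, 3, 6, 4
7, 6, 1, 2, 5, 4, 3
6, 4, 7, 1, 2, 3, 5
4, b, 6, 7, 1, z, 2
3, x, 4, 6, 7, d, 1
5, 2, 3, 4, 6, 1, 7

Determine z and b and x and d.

Cell (5,6): row 5 is missing {3, 5} and column 6 is missing {2, 5} → 5.
Cell (6,6): column 6 already has {1, 3, 4, 5, 6, 7} → 2.
Cell (5,2): row 5 already has {1, 2, 4, 5, 6, 7} → 3.
At (row 6, col 2): row 6 already has {1, 2, 3, 4, 6, 7}, so the value is 5.

z = 5, b = 3, x = 5, d = 2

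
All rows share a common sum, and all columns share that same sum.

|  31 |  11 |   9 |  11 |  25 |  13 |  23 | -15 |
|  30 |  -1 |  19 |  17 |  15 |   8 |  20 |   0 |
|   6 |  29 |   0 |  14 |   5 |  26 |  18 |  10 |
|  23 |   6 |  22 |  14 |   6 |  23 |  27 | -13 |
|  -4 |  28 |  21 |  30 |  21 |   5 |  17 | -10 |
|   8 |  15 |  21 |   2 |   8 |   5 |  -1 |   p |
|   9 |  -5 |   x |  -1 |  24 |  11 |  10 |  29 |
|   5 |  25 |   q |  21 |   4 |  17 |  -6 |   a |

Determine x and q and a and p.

x = 31, q = -15, a = 57, p = 50

Rows 1 and 2 both sum to 108, so that's the common total.
Row 7: 9 − 5 − 1 + 24 + 11 + 10 + 29 = 77, so its missing entry is 108 − 77 = 31.
Row 6: 8 + 15 + 21 + 2 + 8 + 5 − 1 = 58, so its missing entry is 108 − 58 = 50.
Column 8: -15 + 0 + 10 − 13 − 10 + 50 + 29 = 51, so its missing entry is 108 − 51 = 57.
Row 8: 5 + 25 + 21 + 4 + 17 − 6 + 57 = 123, so its missing entry is 108 − 123 = -15.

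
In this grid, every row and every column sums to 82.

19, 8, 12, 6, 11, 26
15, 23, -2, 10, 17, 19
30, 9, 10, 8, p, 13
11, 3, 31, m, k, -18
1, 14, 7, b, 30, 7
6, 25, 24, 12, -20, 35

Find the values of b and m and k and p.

Row 3 has 30 + 9 + 10 + 8 + 13 = 70; the blank must be 82 − 70 = 12.
Column 5 has 11 + 17 + 12 + 30 − 20 = 50; the blank must be 82 − 50 = 32.
Row 4 has 11 + 3 + 31 + 32 − 18 = 59; the blank must be 82 − 59 = 23.
Row 5 has 1 + 14 + 7 + 30 + 7 = 59; the blank must be 82 − 59 = 23.

b = 23, m = 23, k = 32, p = 12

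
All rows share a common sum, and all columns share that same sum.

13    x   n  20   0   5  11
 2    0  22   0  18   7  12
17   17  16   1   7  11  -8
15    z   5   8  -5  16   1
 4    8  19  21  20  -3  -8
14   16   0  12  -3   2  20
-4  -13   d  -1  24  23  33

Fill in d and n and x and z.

d = -1, n = 0, x = 12, z = 21

Rows 2 and 3 both sum to 61, so that's the common total.
The known cells in row 7 total 62, leaving 61 − 62 = -1 for the blank.
The known cells in row 4 total 40, leaving 61 − 40 = 21 for the blank.
The known cells in column 2 total 49, leaving 61 − 49 = 12 for the blank.
The known cells in row 1 total 61, leaving 61 − 61 = 0 for the blank.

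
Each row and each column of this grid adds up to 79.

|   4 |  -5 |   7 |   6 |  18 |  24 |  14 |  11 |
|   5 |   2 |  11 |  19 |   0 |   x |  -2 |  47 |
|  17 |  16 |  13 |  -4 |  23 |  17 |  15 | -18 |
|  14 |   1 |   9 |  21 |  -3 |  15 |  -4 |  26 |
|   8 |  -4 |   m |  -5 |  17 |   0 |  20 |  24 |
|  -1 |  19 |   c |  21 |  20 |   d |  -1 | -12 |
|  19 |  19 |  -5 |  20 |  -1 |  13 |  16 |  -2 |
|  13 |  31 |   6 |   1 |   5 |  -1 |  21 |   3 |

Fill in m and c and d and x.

m = 19, c = 19, d = 14, x = -3

The known cells in row 2 total 82, leaving 79 − 82 = -3 for the blank.
The known cells in column 6 total 65, leaving 79 − 65 = 14 for the blank.
The known cells in row 5 total 60, leaving 79 − 60 = 19 for the blank.
The known cells in row 6 total 60, leaving 79 − 60 = 19 for the blank.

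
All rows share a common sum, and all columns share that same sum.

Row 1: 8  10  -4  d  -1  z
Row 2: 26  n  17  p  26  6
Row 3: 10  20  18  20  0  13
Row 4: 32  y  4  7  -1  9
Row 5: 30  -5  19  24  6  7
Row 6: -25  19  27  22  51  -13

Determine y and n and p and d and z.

Rows 3 and 5 both sum to 81, so that's the common total.
The known cells in row 4 total 51, leaving 81 − 51 = 30 for the blank.
The known cells in column 2 total 74, leaving 81 − 74 = 7 for the blank.
The known cells in column 6 total 22, leaving 81 − 22 = 59 for the blank.
The known cells in row 1 total 72, leaving 81 − 72 = 9 for the blank.
The known cells in row 2 total 82, leaving 81 − 82 = -1 for the blank.

y = 30, n = 7, p = -1, d = 9, z = 59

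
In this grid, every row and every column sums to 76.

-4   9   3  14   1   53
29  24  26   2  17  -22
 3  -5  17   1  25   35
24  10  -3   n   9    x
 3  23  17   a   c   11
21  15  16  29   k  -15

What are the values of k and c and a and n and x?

k = 10, c = 14, a = 8, n = 22, x = 14

Row 6: 21 + 15 + 16 + 29 − 15 = 66, so its missing entry is 76 − 66 = 10.
Column 5: 1 + 17 + 25 + 9 + 10 = 62, so its missing entry is 76 − 62 = 14.
Row 5: 3 + 23 + 17 + 14 + 11 = 68, so its missing entry is 76 − 68 = 8.
Column 4: 14 + 2 + 1 + 8 + 29 = 54, so its missing entry is 76 − 54 = 22.
Row 4: 24 + 10 − 3 + 22 + 9 = 62, so its missing entry is 76 − 62 = 14.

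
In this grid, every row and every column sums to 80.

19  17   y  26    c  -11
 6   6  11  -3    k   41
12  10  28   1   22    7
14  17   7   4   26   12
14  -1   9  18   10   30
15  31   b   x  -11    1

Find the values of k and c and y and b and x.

The known cells in row 2 total 61, leaving 80 − 61 = 19 for the blank.
The known cells in column 5 total 66, leaving 80 − 66 = 14 for the blank.
The known cells in row 1 total 65, leaving 80 − 65 = 15 for the blank.
The known cells in column 4 total 46, leaving 80 − 46 = 34 for the blank.
The known cells in row 6 total 70, leaving 80 − 70 = 10 for the blank.

k = 19, c = 14, y = 15, b = 10, x = 34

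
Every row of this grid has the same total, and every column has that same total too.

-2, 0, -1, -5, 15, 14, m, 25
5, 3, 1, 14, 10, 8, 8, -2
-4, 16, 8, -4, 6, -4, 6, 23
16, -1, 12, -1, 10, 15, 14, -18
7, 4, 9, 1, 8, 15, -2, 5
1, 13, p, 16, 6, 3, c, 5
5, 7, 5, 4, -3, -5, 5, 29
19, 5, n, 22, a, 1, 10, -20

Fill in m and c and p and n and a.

m = 1, c = 5, p = -2, n = 15, a = -5

Rows 2 and 3 both sum to 47, so that's the common total.
The known cells in column 5 total 52, leaving 47 − 52 = -5 for the blank.
The known cells in row 1 total 46, leaving 47 − 46 = 1 for the blank.
The known cells in column 7 total 42, leaving 47 − 42 = 5 for the blank.
The known cells in row 8 total 32, leaving 47 − 32 = 15 for the blank.
The known cells in row 6 total 49, leaving 47 − 49 = -2 for the blank.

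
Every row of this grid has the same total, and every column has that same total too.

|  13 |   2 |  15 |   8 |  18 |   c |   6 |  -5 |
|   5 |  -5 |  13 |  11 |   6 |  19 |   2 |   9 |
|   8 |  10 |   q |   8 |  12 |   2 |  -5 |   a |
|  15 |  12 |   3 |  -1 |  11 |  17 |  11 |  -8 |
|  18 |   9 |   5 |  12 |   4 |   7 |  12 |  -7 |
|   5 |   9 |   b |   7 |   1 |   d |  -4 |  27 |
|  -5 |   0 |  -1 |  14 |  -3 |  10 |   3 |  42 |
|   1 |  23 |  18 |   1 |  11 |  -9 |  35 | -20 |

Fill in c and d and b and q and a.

Rows 2 and 4 both sum to 60, so that's the common total.
The known cells in column 8 total 38, leaving 60 − 38 = 22 for the blank.
The known cells in row 1 total 57, leaving 60 − 57 = 3 for the blank.
The known cells in column 6 total 49, leaving 60 − 49 = 11 for the blank.
The known cells in row 3 total 57, leaving 60 − 57 = 3 for the blank.
The known cells in row 6 total 56, leaving 60 − 56 = 4 for the blank.

c = 3, d = 11, b = 4, q = 3, a = 22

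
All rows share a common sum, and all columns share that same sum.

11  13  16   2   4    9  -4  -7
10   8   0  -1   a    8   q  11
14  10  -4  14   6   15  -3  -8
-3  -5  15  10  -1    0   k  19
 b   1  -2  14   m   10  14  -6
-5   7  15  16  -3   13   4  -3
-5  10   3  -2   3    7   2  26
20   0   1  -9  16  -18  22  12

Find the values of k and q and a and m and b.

Rows 1 and 3 both sum to 44, so that's the common total.
The known cells in column 1 total 42, leaving 44 − 42 = 2 for the blank.
The known cells in row 5 total 33, leaving 44 − 33 = 11 for the blank.
The known cells in column 5 total 36, leaving 44 − 36 = 8 for the blank.
The known cells in row 4 total 35, leaving 44 − 35 = 9 for the blank.
The known cells in row 2 total 44, leaving 44 − 44 = 0 for the blank.

k = 9, q = 0, a = 8, m = 11, b = 2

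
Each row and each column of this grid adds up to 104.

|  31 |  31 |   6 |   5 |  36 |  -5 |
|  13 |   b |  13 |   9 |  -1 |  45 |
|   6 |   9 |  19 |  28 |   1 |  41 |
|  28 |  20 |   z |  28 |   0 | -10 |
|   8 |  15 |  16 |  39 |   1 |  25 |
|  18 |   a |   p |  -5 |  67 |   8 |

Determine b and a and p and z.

Row 2 has 13 + 13 + 9 − 1 + 45 = 79; the blank must be 104 − 79 = 25.
Column 2 has 31 + 25 + 9 + 20 + 15 = 100; the blank must be 104 − 100 = 4.
Row 4 has 28 + 20 + 28 + 0 − 10 = 66; the blank must be 104 − 66 = 38.
Row 6 has 18 + 4 − 5 + 67 + 8 = 92; the blank must be 104 − 92 = 12.

b = 25, a = 4, p = 12, z = 38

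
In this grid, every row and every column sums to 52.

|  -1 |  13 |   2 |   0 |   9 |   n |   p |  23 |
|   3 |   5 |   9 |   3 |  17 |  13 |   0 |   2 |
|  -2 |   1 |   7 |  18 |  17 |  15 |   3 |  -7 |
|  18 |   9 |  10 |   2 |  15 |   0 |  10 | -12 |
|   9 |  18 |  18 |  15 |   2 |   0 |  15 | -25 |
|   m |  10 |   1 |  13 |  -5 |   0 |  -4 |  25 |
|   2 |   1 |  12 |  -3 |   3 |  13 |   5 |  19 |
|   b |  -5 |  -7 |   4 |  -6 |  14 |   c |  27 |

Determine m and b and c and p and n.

m = 12, b = 11, c = 14, p = 9, n = -3

The known cells in row 6 total 40, leaving 52 − 40 = 12 for the blank.
The known cells in column 1 total 41, leaving 52 − 41 = 11 for the blank.
The known cells in row 8 total 38, leaving 52 − 38 = 14 for the blank.
The known cells in column 7 total 43, leaving 52 − 43 = 9 for the blank.
The known cells in row 1 total 55, leaving 52 − 55 = -3 for the blank.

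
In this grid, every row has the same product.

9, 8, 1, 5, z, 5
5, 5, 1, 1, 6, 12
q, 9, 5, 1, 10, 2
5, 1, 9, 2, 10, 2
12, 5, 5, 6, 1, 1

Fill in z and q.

Rows 4 and 5 each multiply to 1800, so every row has product 1800.
Row 1: 9×8×1×5×5 = 1800, so the missing entry is 1800 ÷ 1800 = 1.
Row 3: 9×5×1×10×2 = 900, so the missing entry is 1800 ÷ 900 = 2.

z = 1, q = 2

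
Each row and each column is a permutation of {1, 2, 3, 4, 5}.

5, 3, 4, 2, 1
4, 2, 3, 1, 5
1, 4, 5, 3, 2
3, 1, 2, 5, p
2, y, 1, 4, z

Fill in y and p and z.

For row 5, column 2: column 2 already has {1, 2, 3, 4}; that leaves 5.
For row 5, column 5: row 5 already has {1, 2, 4, 5}; that leaves 3.
At (row 4, col 5): row 4 already has {1, 2, 3, 5}, so the value is 4.

y = 5, p = 4, z = 3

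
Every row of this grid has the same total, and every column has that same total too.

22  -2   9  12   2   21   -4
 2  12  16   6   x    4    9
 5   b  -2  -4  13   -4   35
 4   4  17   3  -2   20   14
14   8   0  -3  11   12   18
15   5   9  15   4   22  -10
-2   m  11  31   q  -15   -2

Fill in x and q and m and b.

Rows 1 and 4 both sum to 60, so that's the common total.
Row 3: 5 − 2 − 4 + 13 − 4 + 35 = 43, so its missing entry is 60 − 43 = 17.
Column 2: -2 + 12 + 17 + 4 + 8 + 5 = 44, so its missing entry is 60 − 44 = 16.
Row 7: -2 + 16 + 11 + 31 − 15 − 2 = 39, so its missing entry is 60 − 39 = 21.
Row 2: 2 + 12 + 16 + 6 + 4 + 9 = 49, so its missing entry is 60 − 49 = 11.

x = 11, q = 21, m = 16, b = 17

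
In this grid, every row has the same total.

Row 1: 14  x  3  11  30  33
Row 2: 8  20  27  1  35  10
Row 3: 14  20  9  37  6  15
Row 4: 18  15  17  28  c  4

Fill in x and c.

Row 2 sums to 101 and so does row 3; that's the common total.
In row 1 the known cells total 91, leaving 101 − 91 = 10.
In row 4 the known cells total 82, leaving 101 − 82 = 19.

x = 10, c = 19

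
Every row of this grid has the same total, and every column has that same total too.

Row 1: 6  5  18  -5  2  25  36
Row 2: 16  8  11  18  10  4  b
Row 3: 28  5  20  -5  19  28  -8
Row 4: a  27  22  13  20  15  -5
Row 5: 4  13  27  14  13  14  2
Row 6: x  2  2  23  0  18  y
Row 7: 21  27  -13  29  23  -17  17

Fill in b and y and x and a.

b = 20, y = 25, x = 17, a = -5

Rows 1 and 3 both sum to 87, so that's the common total.
The known cells in row 2 total 67, leaving 87 − 67 = 20 for the blank.
The known cells in column 7 total 62, leaving 87 − 62 = 25 for the blank.
The known cells in row 6 total 70, leaving 87 − 70 = 17 for the blank.
The known cells in row 4 total 92, leaving 87 − 92 = -5 for the blank.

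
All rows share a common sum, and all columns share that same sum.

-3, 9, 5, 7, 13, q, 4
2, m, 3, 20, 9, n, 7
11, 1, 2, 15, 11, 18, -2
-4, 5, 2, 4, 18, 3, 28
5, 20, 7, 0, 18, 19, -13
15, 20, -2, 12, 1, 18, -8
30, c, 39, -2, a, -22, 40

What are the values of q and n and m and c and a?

q = 21, n = -1, m = 16, c = -15, a = -14

Rows 3 and 4 both sum to 56, so that's the common total.
Column 5 has 13 + 9 + 11 + 18 + 18 + 1 = 70; the blank must be 56 − 70 = -14.
Row 7 has 30 + 39 − 2 − 14 − 22 + 40 = 71; the blank must be 56 − 71 = -15.
Column 2 has 9 + 1 + 5 + 20 + 20 − 15 = 40; the blank must be 56 − 40 = 16.
Row 2 has 2 + 16 + 3 + 20 + 9 + 7 = 57; the blank must be 56 − 57 = -1.
Row 1 has -3 + 9 + 5 + 7 + 13 + 4 = 35; the blank must be 56 − 35 = 21.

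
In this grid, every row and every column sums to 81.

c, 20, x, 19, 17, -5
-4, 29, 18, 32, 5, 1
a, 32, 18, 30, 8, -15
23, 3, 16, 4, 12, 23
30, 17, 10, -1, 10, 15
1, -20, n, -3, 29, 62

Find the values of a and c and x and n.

a = 8, c = 23, x = 7, n = 12

Row 6 has 1 − 20 − 3 + 29 + 62 = 69; the blank must be 81 − 69 = 12.
Column 3 has 18 + 18 + 16 + 10 + 12 = 74; the blank must be 81 − 74 = 7.
Row 3 has 32 + 18 + 30 + 8 − 15 = 73; the blank must be 81 − 73 = 8.
Row 1 has 20 + 7 + 19 + 17 − 5 = 58; the blank must be 81 − 58 = 23.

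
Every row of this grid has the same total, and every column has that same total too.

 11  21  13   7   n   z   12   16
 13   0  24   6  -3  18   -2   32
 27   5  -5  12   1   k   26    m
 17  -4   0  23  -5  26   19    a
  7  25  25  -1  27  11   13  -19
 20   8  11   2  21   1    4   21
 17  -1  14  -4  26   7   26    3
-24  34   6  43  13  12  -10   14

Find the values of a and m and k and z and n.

a = 12, m = 9, k = 13, z = 0, n = 8

Rows 2 and 5 both sum to 88, so that's the common total.
The known cells in column 5 total 80, leaving 88 − 80 = 8 for the blank.
The known cells in row 4 total 76, leaving 88 − 76 = 12 for the blank.
The known cells in column 8 total 79, leaving 88 − 79 = 9 for the blank.
The known cells in row 1 total 88, leaving 88 − 88 = 0 for the blank.
The known cells in row 3 total 75, leaving 88 − 75 = 13 for the blank.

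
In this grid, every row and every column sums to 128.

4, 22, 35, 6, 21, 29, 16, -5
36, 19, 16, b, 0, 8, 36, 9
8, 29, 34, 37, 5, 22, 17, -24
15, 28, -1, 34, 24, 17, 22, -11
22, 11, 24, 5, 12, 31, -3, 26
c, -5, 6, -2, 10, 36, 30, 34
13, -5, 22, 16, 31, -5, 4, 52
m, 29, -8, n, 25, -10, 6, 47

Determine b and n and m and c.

The known cells in row 6 total 109, leaving 128 − 109 = 19 for the blank.
The known cells in column 1 total 117, leaving 128 − 117 = 11 for the blank.
The known cells in row 2 total 124, leaving 128 − 124 = 4 for the blank.
The known cells in row 8 total 100, leaving 128 − 100 = 28 for the blank.

b = 4, n = 28, m = 11, c = 19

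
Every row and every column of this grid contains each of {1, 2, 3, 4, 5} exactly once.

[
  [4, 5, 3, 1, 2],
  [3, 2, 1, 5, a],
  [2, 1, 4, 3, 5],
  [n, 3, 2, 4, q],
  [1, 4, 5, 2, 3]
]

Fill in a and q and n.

Cell (2,5): row 2 already has {1, 2, 3, 5} → 4.
Cell (4,5): column 5 already has {2, 3, 4, 5} → 1.
Cell (4,1): row 4 already has {1, 2, 3, 4} → 5.

a = 4, q = 1, n = 5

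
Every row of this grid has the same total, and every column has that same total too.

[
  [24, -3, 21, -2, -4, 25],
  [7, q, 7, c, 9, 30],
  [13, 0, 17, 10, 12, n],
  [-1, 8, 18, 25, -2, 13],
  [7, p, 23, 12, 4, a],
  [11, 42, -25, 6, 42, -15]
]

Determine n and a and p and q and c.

n = 9, a = -1, p = 16, q = -2, c = 10

Rows 1 and 4 both sum to 61, so that's the common total.
Row 3 has 13 + 0 + 17 + 10 + 12 = 52; the blank must be 61 − 52 = 9.
Column 6 has 25 + 30 + 9 + 13 − 15 = 62; the blank must be 61 − 62 = -1.
Row 5 has 7 + 23 + 12 + 4 − 1 = 45; the blank must be 61 − 45 = 16.
Column 2 has -3 + 0 + 8 + 16 + 42 = 63; the blank must be 61 − 63 = -2.
Row 2 has 7 − 2 + 7 + 9 + 30 = 51; the blank must be 61 − 51 = 10.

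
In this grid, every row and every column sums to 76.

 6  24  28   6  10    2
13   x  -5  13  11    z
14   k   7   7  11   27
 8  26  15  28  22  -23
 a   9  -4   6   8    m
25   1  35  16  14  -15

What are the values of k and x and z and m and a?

Column 1: 6 + 13 + 14 + 8 + 25 = 66, so its missing entry is 76 − 66 = 10.
Row 3: 14 + 7 + 7 + 11 + 27 = 66, so its missing entry is 76 − 66 = 10.
Column 2: 24 + 10 + 26 + 9 + 1 = 70, so its missing entry is 76 − 70 = 6.
Row 2: 13 + 6 − 5 + 13 + 11 = 38, so its missing entry is 76 − 38 = 38.
Row 5: 10 + 9 − 4 + 6 + 8 = 29, so its missing entry is 76 − 29 = 47.

k = 10, x = 6, z = 38, m = 47, a = 10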